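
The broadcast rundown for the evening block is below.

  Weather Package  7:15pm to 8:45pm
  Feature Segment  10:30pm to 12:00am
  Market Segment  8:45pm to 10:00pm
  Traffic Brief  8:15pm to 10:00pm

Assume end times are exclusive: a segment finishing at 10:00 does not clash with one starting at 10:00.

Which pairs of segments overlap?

Sorted by start: Weather Package, Traffic Brief, Market Segment, Feature Segment.
Traffic Brief starts before Weather Package ends → Weather Package and Traffic Brief overlap.
Market Segment starts exactly when Weather Package ends (back-to-back, no overlap), so nothing later overlaps Weather Package either.
Market Segment starts before Traffic Brief ends → Traffic Brief and Market Segment overlap.
Feature Segment starts after Traffic Brief ends.
Feature Segment starts after Market Segment ends.

Market Segment & Traffic Brief, Traffic Brief & Weather Package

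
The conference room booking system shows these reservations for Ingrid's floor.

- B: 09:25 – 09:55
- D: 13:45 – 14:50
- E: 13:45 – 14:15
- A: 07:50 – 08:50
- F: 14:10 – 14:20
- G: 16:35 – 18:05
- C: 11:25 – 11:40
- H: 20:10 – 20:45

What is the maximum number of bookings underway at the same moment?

Sort all start/end points and keep a running count:
07:50 start A → 1
08:50 end A → 0
09:25 start B → 1
09:55 end B → 0
11:25 start C → 1
11:40 end C → 0
13:45 start D → 1
13:45 start E → 2
14:10 start F → 3
14:15 end E → 2
14:20 end F → 1
14:50 end D → 0
16:35 start G → 1
18:05 end G → 0
20:10 start H → 1
20:45 end H → 0
Peak is 3, at 14:10 (D, E, F).

3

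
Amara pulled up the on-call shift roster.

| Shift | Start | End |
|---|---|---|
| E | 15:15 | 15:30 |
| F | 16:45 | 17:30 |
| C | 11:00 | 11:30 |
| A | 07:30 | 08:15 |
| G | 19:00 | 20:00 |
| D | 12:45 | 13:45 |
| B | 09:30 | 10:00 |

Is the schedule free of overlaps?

Two intervals overlap when each starts before the other ends.
Sorted by start: A, B, C, D, E, F, G.
B starts after A ends; A is clear from here.
C starts after B ends; B is clear from here.
D starts after C ends; C is clear from here.
E starts after D ends; D is clear from here.
F starts after E ends; E is clear from here.
G starts after F ends.
Every pair is clear; the schedule has no overlaps.

Yes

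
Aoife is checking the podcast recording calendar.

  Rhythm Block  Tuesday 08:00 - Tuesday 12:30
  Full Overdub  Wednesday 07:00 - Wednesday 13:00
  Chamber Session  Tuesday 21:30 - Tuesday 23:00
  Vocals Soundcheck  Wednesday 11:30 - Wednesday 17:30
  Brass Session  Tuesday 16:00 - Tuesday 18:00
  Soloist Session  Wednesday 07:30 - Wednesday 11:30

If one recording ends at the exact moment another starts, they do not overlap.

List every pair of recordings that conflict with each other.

Sorted by start: Rhythm Block, Brass Session, Chamber Session, Full Overdub, Soloist Session, Vocals Soundcheck.
Brass Session starts after Rhythm Block ends, so Rhythm Block has no further overlaps.
Chamber Session starts after Brass Session ends, so Brass Session has no further overlaps.
Full Overdub starts after Chamber Session ends, so Chamber Session has no further overlaps.
Soloist Session starts before Full Overdub ends → Full Overdub and Soloist Session overlap.
Vocals Soundcheck starts before Full Overdub ends → Full Overdub and Vocals Soundcheck overlap.
Vocals Soundcheck starts exactly when Soloist Session ends (back-to-back, no overlap).

Full Overdub & Soloist Session, Full Overdub & Vocals Soundcheck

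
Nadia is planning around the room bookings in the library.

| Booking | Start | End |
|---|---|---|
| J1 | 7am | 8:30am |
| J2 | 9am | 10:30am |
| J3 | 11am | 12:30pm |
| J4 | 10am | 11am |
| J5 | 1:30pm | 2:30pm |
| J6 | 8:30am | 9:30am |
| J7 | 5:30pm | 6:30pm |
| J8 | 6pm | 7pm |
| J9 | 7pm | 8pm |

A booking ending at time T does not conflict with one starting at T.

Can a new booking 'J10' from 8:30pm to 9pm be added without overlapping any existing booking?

Yes — the slot is free

J1: ends 8:30am at or before J10 starts 8:30pm → clear.
J6: ends 9:30am at or before J10 starts 8:30pm → clear.
J2: ends 10:30am at or before J10 starts 8:30pm → clear.
J4: ends 11am at or before J10 starts 8:30pm → clear.
J3: ends 12:30pm at or before J10 starts 8:30pm → clear.
J5: ends 2:30pm at or before J10 starts 8:30pm → clear.
J7: ends 6:30pm at or before J10 starts 8:30pm → clear.
J8: ends 7pm at or before J10 starts 8:30pm → clear.
J9: ends 8pm at or before J10 starts 8:30pm → clear.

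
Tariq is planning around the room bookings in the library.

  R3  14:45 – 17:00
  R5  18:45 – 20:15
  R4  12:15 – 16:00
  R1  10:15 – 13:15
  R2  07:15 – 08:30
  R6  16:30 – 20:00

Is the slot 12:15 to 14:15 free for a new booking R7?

No — it overlaps R1, R4

R2: ends 08:30 at or before R7 starts 12:15 → clear.
R1: starts 10:15 before R7 ends 14:15, and ends 13:15 after R7 starts 12:15 → overlap.
R4: starts 12:15 before R7 ends 14:15, and ends 16:00 after R7 starts 12:15 → overlap.
R3: starts 14:45 at or after R7 ends 14:15 → clear.
R6: starts 16:30 at or after R7 ends 14:15 → clear.
R5: starts 18:45 at or after R7 ends 14:15 → clear.
R7 overlaps R1, R4.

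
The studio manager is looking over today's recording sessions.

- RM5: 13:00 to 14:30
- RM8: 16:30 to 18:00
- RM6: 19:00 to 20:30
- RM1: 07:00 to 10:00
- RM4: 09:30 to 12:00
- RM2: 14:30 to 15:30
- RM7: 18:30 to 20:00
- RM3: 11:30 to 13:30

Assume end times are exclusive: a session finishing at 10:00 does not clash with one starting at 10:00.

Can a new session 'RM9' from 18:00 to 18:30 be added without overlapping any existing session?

RM1: ends 10:00 at or before RM9 starts 18:00 → clear.
RM4: ends 12:00 at or before RM9 starts 18:00 → clear.
RM3: ends 13:30 at or before RM9 starts 18:00 → clear.
RM5: ends 14:30 at or before RM9 starts 18:00 → clear.
RM2: ends 15:30 at or before RM9 starts 18:00 → clear.
RM8: ends 18:00 at or before RM9 starts 18:00 → clear.
RM7: starts 18:30 at or after RM9 ends 18:30 → clear.
RM6: starts 19:00 at or after RM9 ends 18:30 → clear.

Yes — the slot is free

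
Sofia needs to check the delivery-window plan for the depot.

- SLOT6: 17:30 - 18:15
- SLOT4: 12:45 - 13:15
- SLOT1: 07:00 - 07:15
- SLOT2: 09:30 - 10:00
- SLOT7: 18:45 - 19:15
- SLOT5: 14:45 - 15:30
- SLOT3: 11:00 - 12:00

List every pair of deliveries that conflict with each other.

Sorted by start: SLOT1, SLOT2, SLOT3, SLOT4, SLOT5, SLOT6, SLOT7.
SLOT2 starts after SLOT1 ends, so nothing later overlaps SLOT1 either.
SLOT3 starts after SLOT2 ends, so nothing later overlaps SLOT2 either.
SLOT4 starts after SLOT3 ends, so nothing later overlaps SLOT3 either.
SLOT5 starts after SLOT4 ends, so nothing later overlaps SLOT4 either.
SLOT6 starts after SLOT5 ends, so nothing later overlaps SLOT5 either.
SLOT7 starts after SLOT6 ends.

no overlapping pairs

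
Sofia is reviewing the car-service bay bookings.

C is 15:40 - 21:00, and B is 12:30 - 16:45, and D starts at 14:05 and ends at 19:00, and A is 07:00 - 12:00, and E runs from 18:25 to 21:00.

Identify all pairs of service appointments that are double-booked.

B & C, B & D, C & D, C & E, D & E

Check each pair: they overlap iff neither finishes before the other starts.
Sorted by start: A, B, D, C, E.
B starts after A ends, so A has no further overlaps.
D starts before B ends → B and D overlap.
C starts before B ends → B and C overlap.
E starts after B ends.
C starts before D ends → D and C overlap.
E starts before D ends → D and E overlap.
E starts before C ends → C and E overlap.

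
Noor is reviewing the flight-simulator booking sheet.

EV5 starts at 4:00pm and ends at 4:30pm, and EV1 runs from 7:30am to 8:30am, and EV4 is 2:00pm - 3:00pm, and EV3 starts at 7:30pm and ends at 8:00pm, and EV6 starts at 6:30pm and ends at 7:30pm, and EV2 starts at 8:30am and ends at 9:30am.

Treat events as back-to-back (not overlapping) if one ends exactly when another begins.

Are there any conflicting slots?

No

Sorted by start: EV1, EV2, EV4, EV5, EV6, EV3.
EV2 starts exactly when EV1 ends (back-to-back, no overlap), so nothing later overlaps EV1 either.
EV4 starts after EV2 ends, so nothing later overlaps EV2 either.
EV5 starts after EV4 ends, so nothing later overlaps EV4 either.
EV6 starts after EV5 ends, so nothing later overlaps EV5 either.
EV3 starts exactly when EV6 ends (back-to-back, no overlap).
Every pair is clear; the schedule has no overlaps.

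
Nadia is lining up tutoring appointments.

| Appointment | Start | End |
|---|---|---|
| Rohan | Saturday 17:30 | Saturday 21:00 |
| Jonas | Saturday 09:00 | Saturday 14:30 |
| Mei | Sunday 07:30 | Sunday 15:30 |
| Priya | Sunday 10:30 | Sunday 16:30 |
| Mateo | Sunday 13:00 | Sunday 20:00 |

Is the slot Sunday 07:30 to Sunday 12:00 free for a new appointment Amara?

Jonas: ends Saturday 14:30 at or before Amara starts Sunday 07:30 → clear.
Rohan: ends Saturday 21:00 at or before Amara starts Sunday 07:30 → clear.
Mei: starts Sunday 07:30 before Amara ends Sunday 12:00, and ends Sunday 15:30 after Amara starts Sunday 07:30 → overlap.
Priya: starts Sunday 10:30 before Amara ends Sunday 12:00, and ends Sunday 16:30 after Amara starts Sunday 07:30 → overlap.
Mateo: starts Sunday 13:00 at or after Amara ends Sunday 12:00 → clear.
Amara overlaps Mei, Priya.

No — it overlaps Mei, Priya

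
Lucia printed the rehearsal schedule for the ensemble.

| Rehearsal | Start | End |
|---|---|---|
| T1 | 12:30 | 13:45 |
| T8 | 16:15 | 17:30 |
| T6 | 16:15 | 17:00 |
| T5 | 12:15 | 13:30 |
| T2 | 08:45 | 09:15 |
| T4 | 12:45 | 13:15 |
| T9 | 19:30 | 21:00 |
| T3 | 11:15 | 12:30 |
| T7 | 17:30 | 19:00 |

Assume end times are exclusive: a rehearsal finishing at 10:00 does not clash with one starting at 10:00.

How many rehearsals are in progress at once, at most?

Walk through starts and ends in time order (an end at T is processed before a start at T):
08:45 start T2 → 1
09:15 end T2 → 0
11:15 start T3 → 1
12:15 start T5 → 2
12:30 end T3 → 1
12:30 start T1 → 2
12:45 start T4 → 3
13:15 end T4 → 2
13:30 end T5 → 1
13:45 end T1 → 0
16:15 start T6 → 1
16:15 start T8 → 2
17:00 end T6 → 1
17:30 end T8 → 0
17:30 start T7 → 1
19:00 end T7 → 0
19:30 start T9 → 1
21:00 end T9 → 0
Peak is 3, at 12:45 (T1, T4, T5).

3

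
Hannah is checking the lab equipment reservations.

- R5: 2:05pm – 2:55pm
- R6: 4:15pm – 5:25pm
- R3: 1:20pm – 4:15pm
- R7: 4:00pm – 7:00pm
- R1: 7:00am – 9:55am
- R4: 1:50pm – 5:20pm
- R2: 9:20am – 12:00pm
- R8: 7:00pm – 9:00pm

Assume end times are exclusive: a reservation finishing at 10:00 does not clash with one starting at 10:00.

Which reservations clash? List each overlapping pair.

Sorted by start: R1, R2, R3, R4, R5, R7, R6, R8.
R2 starts before R1 ends → R1 and R2 overlap.
R3 starts after R1 ends, so R1 has no further overlaps.
R3 starts after R2 ends, so R2 has no further overlaps.
R4 starts before R3 ends → R3 and R4 overlap.
R5 starts before R3 ends → R3 and R5 overlap.
R7 starts before R3 ends → R3 and R7 overlap.
R6 starts exactly when R3 ends (back-to-back, no overlap), so R3 has no further overlaps.
R5 starts before R4 ends → R4 and R5 overlap.
R7 starts before R4 ends → R4 and R7 overlap.
R6 starts before R4 ends → R4 and R6 overlap.
R8 starts after R4 ends.
R7 starts after R5 ends, so R5 has no further overlaps.
R6 starts before R7 ends → R7 and R6 overlap.
R8 starts exactly when R7 ends (back-to-back, no overlap).
R8 starts after R6 ends.

R1 & R2, R3 & R4, R3 & R5, R3 & R7, R4 & R5, R4 & R6, R4 & R7, R6 & R7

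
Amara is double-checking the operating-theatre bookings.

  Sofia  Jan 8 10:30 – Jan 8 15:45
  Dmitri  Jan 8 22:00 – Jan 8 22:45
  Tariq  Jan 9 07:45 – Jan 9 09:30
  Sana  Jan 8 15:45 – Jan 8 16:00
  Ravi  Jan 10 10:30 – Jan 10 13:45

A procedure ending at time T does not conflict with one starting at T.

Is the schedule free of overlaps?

Yes

Sorted by start: Sofia, Sana, Dmitri, Tariq, Ravi.
Sana starts exactly when Sofia ends (back-to-back, no overlap), so Sofia has no further overlaps.
Dmitri starts after Sana ends, so Sana has no further overlaps.
Tariq starts after Dmitri ends, so Dmitri has no further overlaps.
Ravi starts after Tariq ends.
Every pair is clear; the schedule has no overlaps.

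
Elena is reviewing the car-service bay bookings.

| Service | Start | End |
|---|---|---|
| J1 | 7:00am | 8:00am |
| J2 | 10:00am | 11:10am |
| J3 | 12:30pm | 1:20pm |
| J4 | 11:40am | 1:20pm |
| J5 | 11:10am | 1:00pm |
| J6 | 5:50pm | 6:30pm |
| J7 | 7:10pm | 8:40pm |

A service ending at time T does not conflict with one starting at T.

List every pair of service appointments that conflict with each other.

J3 & J4, J3 & J5, J4 & J5

Two intervals overlap when each starts before the other ends.
Sorted by start: J1, J2, J5, J4, J3, J6, J7.
J2 starts after J1 ends, so J1 has no further overlaps.
J5 starts exactly when J2 ends (back-to-back, no overlap), so J2 has no further overlaps.
J4 starts before J5 ends → J5 and J4 overlap.
J3 starts before J5 ends → J5 and J3 overlap.
J6 starts after J5 ends, so J5 has no further overlaps.
J3 starts before J4 ends → J4 and J3 overlap.
J6 starts after J4 ends, so J4 has no further overlaps.
J6 starts after J3 ends, so J3 has no further overlaps.
J7 starts after J6 ends.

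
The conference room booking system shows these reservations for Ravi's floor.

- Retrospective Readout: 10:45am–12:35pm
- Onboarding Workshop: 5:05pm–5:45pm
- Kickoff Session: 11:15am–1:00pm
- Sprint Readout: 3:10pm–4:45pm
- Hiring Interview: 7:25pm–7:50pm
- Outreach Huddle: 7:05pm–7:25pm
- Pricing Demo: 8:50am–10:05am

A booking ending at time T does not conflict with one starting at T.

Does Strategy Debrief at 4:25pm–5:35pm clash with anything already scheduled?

Yes — it overlaps Onboarding Workshop, Sprint Readout

Pricing Demo: ends 10:05am at or before Strategy Debrief starts 4:25pm → clear.
Retrospective Readout: ends 12:35pm at or before Strategy Debrief starts 4:25pm → clear.
Kickoff Session: ends 1:00pm at or before Strategy Debrief starts 4:25pm → clear.
Sprint Readout: starts 3:10pm before Strategy Debrief ends 5:35pm, and ends 4:45pm after Strategy Debrief starts 4:25pm → overlap.
Onboarding Workshop: starts 5:05pm before Strategy Debrief ends 5:35pm, and ends 5:45pm after Strategy Debrief starts 4:25pm → overlap.
Outreach Huddle: starts 7:05pm at or after Strategy Debrief ends 5:35pm → clear.
Hiring Interview: starts 7:25pm at or after Strategy Debrief ends 5:35pm → clear.
Strategy Debrief overlaps Sprint Readout, Onboarding Workshop.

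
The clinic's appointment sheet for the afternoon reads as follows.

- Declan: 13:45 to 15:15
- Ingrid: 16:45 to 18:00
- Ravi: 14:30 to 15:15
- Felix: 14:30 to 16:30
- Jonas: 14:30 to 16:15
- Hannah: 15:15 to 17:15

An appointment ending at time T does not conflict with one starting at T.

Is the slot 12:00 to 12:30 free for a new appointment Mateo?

Yes — the slot is free

Declan: starts 13:45 at or after Mateo ends 12:30 → clear.
Jonas: starts 14:30 at or after Mateo ends 12:30 → clear.
Ravi: starts 14:30 at or after Mateo ends 12:30 → clear.
Felix: starts 14:30 at or after Mateo ends 12:30 → clear.
Hannah: starts 15:15 at or after Mateo ends 12:30 → clear.
Ingrid: starts 16:45 at or after Mateo ends 12:30 → clear.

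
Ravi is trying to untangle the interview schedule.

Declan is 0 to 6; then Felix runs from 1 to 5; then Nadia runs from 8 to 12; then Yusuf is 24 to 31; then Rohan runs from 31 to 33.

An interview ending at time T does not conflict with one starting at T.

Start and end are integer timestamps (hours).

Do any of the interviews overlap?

Sorted by start: Declan, Felix, Nadia, Yusuf, Rohan.
Felix starts before Declan ends → Declan and Felix overlap.
That's a conflict, so the schedule is not conflict-free.

Yes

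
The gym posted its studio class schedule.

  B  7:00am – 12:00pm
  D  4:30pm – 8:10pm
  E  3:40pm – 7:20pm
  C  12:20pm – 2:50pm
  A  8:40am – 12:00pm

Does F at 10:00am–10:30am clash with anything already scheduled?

Yes — it overlaps A, B

B: starts 7:00am before F ends 10:30am, and ends 12:00pm after F starts 10:00am → overlap.
A: starts 8:40am before F ends 10:30am, and ends 12:00pm after F starts 10:00am → overlap.
C: starts 12:20pm at or after F ends 10:30am → clear.
E: starts 3:40pm at or after F ends 10:30am → clear.
D: starts 4:30pm at or after F ends 10:30am → clear.
F overlaps A, B.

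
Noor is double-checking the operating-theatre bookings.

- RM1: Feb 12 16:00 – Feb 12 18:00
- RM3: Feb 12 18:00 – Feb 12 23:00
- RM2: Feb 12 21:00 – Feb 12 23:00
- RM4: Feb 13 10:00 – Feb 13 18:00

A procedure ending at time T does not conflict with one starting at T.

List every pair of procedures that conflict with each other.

RM2 & RM3

Sorted by start: RM1, RM3, RM2, RM4.
RM3 starts exactly when RM1 ends (back-to-back, no overlap), so RM1 has no further overlaps.
RM2 starts before RM3 ends → RM3 and RM2 overlap.
RM4 starts after RM3 ends.
RM4 starts after RM2 ends.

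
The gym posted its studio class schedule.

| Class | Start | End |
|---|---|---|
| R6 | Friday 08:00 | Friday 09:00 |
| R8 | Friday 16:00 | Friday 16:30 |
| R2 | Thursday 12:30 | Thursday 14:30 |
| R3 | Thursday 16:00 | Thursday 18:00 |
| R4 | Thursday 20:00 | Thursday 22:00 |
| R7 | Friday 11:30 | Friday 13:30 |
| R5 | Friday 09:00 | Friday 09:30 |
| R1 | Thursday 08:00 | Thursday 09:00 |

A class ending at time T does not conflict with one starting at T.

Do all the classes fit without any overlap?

Yes

Sorted by start: R1, R2, R3, R4, R6, R5, R7, R8.
R2 starts after R1 ends, so nothing later overlaps R1 either.
R3 starts after R2 ends, so nothing later overlaps R2 either.
R4 starts after R3 ends, so nothing later overlaps R3 either.
R6 starts after R4 ends, so nothing later overlaps R4 either.
R5 starts exactly when R6 ends (back-to-back, no overlap), so nothing later overlaps R6 either.
R7 starts after R5 ends, so nothing later overlaps R5 either.
R8 starts after R7 ends.
Every pair is clear; the schedule has no overlaps.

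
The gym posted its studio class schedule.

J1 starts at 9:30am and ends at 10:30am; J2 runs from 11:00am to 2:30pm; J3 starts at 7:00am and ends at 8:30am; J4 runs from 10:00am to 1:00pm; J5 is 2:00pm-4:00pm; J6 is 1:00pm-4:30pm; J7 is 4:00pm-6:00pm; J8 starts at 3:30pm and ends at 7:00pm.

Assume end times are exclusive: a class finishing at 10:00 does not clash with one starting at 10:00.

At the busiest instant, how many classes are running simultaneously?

Walk through starts and ends in time order (an end at T is processed before a start at T):
7:00am start J3 → 1
8:30am end J3 → 0
9:30am start J1 → 1
10:00am start J4 → 2
10:30am end J1 → 1
11:00am start J2 → 2
1:00pm end J4 → 1
1:00pm start J6 → 2
2:00pm start J5 → 3
2:30pm end J2 → 2
3:30pm start J8 → 3
4:00pm end J5 → 2
4:00pm start J7 → 3
4:30pm end J6 → 2
6:00pm end J7 → 1
7:00pm end J8 → 0
Peak is 3, at 2:00pm (J2, J5, J6).

3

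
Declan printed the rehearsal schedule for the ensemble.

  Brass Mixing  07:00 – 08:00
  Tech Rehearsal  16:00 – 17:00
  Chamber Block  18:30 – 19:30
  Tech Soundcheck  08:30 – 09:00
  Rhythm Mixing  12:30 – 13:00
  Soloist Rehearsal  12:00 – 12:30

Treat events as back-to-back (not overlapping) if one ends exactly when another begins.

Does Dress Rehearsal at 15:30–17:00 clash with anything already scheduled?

Brass Mixing: ends 08:00 at or before Dress Rehearsal starts 15:30 → clear.
Tech Soundcheck: ends 09:00 at or before Dress Rehearsal starts 15:30 → clear.
Soloist Rehearsal: ends 12:30 at or before Dress Rehearsal starts 15:30 → clear.
Rhythm Mixing: ends 13:00 at or before Dress Rehearsal starts 15:30 → clear.
Tech Rehearsal: starts 16:00 before Dress Rehearsal ends 17:00, and ends 17:00 after Dress Rehearsal starts 15:30 → overlap.
Chamber Block: starts 18:30 at or after Dress Rehearsal ends 17:00 → clear.
Dress Rehearsal overlaps Tech Rehearsal.

Yes — it overlaps Tech Rehearsal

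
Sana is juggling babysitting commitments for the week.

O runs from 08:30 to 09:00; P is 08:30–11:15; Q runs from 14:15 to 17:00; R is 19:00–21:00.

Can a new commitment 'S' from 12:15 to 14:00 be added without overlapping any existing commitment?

Yes — the slot is free

O: ends 09:00 at or before S starts 12:15 → clear.
P: ends 11:15 at or before S starts 12:15 → clear.
Q: starts 14:15 at or after S ends 14:00 → clear.
R: starts 19:00 at or after S ends 14:00 → clear.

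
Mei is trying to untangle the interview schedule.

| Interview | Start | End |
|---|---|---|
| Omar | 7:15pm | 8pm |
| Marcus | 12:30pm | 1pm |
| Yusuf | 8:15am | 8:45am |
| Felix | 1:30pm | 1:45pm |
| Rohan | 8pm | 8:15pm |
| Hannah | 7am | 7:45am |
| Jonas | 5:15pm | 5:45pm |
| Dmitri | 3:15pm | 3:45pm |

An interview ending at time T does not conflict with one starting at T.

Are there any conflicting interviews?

Sorted by start: Hannah, Yusuf, Marcus, Felix, Dmitri, Jonas, Omar, Rohan.
Yusuf starts after Hannah ends, so nothing later overlaps Hannah either.
Marcus starts after Yusuf ends, so nothing later overlaps Yusuf either.
Felix starts after Marcus ends, so nothing later overlaps Marcus either.
Dmitri starts after Felix ends, so nothing later overlaps Felix either.
Jonas starts after Dmitri ends, so nothing later overlaps Dmitri either.
Omar starts after Jonas ends, so nothing later overlaps Jonas either.
Rohan starts exactly when Omar ends (back-to-back, no overlap).
Every pair is clear; the schedule has no overlaps.

No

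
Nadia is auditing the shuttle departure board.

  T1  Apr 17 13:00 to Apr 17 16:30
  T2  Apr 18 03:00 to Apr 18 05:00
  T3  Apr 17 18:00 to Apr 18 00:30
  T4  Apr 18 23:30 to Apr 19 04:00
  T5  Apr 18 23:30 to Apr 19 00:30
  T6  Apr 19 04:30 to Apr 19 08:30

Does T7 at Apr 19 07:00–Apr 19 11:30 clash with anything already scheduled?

Yes — it overlaps T6

T1: ends Apr 17 16:30 at or before T7 starts Apr 19 07:00 → clear.
T3: ends Apr 18 00:30 at or before T7 starts Apr 19 07:00 → clear.
T2: ends Apr 18 05:00 at or before T7 starts Apr 19 07:00 → clear.
T4: ends Apr 19 04:00 at or before T7 starts Apr 19 07:00 → clear.
T5: ends Apr 19 00:30 at or before T7 starts Apr 19 07:00 → clear.
T6: starts Apr 19 04:30 before T7 ends Apr 19 11:30, and ends Apr 19 08:30 after T7 starts Apr 19 07:00 → overlap.
T7 overlaps T6.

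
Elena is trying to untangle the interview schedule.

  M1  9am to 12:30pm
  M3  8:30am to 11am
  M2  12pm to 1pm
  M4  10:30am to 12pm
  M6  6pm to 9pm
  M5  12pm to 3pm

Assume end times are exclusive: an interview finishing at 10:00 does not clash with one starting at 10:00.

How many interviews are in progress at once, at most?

3

Sort all start/end points and keep a running count:
8:30am start M3 → 1
9am start M1 → 2
10:30am start M4 → 3
11am end M3 → 2
12pm end M4 → 1
12pm start M2 → 2
12pm start M5 → 3
12:30pm end M1 → 2
1pm end M2 → 1
3pm end M5 → 0
6pm start M6 → 1
9pm end M6 → 0
Peak is 3, at 10:30am (M1, M3, M4).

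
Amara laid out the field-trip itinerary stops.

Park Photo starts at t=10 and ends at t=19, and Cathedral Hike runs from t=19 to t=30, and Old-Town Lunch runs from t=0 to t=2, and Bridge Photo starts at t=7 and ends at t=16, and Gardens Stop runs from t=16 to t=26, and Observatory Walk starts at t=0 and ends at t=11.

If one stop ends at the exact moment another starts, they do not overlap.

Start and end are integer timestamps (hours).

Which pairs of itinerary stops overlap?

Two intervals overlap when each starts before the other ends.
Sorted by start: Observatory Walk, Old-Town Lunch, Bridge Photo, Park Photo, Gardens Stop, Cathedral Hike.
Old-Town Lunch starts before Observatory Walk ends → Observatory Walk and Old-Town Lunch overlap.
Bridge Photo starts before Observatory Walk ends → Observatory Walk and Bridge Photo overlap.
Park Photo starts before Observatory Walk ends → Observatory Walk and Park Photo overlap.
Gardens Stop starts after Observatory Walk ends, so Observatory Walk has no further overlaps.
Bridge Photo starts after Old-Town Lunch ends, so Old-Town Lunch has no further overlaps.
Park Photo starts before Bridge Photo ends → Bridge Photo and Park Photo overlap.
Gardens Stop starts exactly when Bridge Photo ends (back-to-back, no overlap), so Bridge Photo has no further overlaps.
Gardens Stop starts before Park Photo ends → Park Photo and Gardens Stop overlap.
Cathedral Hike starts exactly when Park Photo ends (back-to-back, no overlap).
Cathedral Hike starts before Gardens Stop ends → Gardens Stop and Cathedral Hike overlap.

Bridge Photo & Observatory Walk, Bridge Photo & Park Photo, Cathedral Hike & Gardens Stop, Gardens Stop & Park Photo, Observatory Walk & Old-Town Lunch, Observatory Walk & Park Photo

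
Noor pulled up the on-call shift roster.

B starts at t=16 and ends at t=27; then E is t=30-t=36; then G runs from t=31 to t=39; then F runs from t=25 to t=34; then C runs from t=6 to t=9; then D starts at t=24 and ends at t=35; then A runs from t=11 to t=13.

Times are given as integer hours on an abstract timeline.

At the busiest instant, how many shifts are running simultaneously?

4

Walk through starts and ends in time order (an end at T is processed before a start at T):
t=6 start C → 1
t=9 end C → 0
t=11 start A → 1
t=13 end A → 0
t=16 start B → 1
t=24 start D → 2
t=25 start F → 3
t=27 end B → 2
t=30 start E → 3
t=31 start G → 4
t=34 end F → 3
t=35 end D → 2
t=36 end E → 1
t=39 end G → 0
Peak is 4, at t=31 (D, E, F, G).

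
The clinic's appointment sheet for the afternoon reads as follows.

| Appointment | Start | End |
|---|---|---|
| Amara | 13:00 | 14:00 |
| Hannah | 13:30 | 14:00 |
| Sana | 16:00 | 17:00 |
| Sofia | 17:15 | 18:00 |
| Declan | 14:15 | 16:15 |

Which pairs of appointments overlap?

Amara & Hannah, Declan & Sana

Sorted by start: Amara, Hannah, Declan, Sana, Sofia.
Hannah starts before Amara ends → Amara and Hannah overlap.
Declan starts after Amara ends, so nothing later overlaps Amara either.
Declan starts after Hannah ends, so nothing later overlaps Hannah either.
Sana starts before Declan ends → Declan and Sana overlap.
Sofia starts after Declan ends.
Sofia starts after Sana ends.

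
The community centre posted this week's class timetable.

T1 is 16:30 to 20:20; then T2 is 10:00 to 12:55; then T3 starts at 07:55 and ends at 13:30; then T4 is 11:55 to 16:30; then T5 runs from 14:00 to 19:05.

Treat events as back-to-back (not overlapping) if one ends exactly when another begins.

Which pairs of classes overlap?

T1 & T5, T2 & T3, T2 & T4, T3 & T4, T4 & T5

Sorted by start: T3, T2, T4, T5, T1.
T2 starts before T3 ends → T3 and T2 overlap.
T4 starts before T3 ends → T3 and T4 overlap.
T5 starts after T3 ends; T3 is clear from here.
T4 starts before T2 ends → T2 and T4 overlap.
T5 starts after T2 ends; T2 is clear from here.
T5 starts before T4 ends → T4 and T5 overlap.
T1 starts exactly when T4 ends (back-to-back, no overlap).
T1 starts before T5 ends → T5 and T1 overlap.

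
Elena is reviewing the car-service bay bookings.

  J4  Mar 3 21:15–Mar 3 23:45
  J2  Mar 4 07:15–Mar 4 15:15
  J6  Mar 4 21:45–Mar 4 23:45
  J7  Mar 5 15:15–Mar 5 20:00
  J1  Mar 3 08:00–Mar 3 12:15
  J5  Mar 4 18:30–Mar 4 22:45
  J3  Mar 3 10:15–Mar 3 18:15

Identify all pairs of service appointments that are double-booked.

Sorted by start: J1, J3, J4, J2, J5, J6, J7.
J3 starts before J1 ends → J1 and J3 overlap.
J4 starts after J1 ends; J1 is clear from here.
J4 starts after J3 ends; J3 is clear from here.
J2 starts after J4 ends; J4 is clear from here.
J5 starts after J2 ends; J2 is clear from here.
J6 starts before J5 ends → J5 and J6 overlap.
J7 starts after J5 ends.
J7 starts after J6 ends.

J1 & J3, J5 & J6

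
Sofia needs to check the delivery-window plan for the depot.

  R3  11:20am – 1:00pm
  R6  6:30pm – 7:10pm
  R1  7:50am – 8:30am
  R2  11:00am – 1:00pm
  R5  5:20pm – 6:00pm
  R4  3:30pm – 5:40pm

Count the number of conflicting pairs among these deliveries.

2

Check each pair: they overlap iff neither finishes before the other starts.
Sorted by start: R1, R2, R3, R4, R5, R6.
R2 starts after R1 ends — done with R1.
R3 starts before R2 ends → R2 and R3 overlap.
R4 starts after R2 ends — done with R2.
R4 starts after R3 ends — done with R3.
R5 starts before R4 ends → R4 and R5 overlap.
R6 starts after R4 ends.
R6 starts after R5 ends.
Overlapping pairs: R2 & R3, R4 & R5 — 2 in total.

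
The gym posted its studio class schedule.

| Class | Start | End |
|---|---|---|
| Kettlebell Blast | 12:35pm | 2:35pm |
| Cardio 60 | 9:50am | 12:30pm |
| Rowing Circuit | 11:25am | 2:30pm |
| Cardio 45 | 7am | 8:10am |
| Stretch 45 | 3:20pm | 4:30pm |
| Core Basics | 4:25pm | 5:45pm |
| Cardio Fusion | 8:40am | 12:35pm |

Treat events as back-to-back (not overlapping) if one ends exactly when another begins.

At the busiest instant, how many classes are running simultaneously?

Sweep the timeline, counting +1 at each start and −1 at each end (ends before starts at a tie):
7am start Cardio 45 → 1
8:10am end Cardio 45 → 0
8:40am start Cardio Fusion → 1
9:50am start Cardio 60 → 2
11:25am start Rowing Circuit → 3
12:30pm end Cardio 60 → 2
12:35pm end Cardio Fusion → 1
12:35pm start Kettlebell Blast → 2
2:30pm end Rowing Circuit → 1
2:35pm end Kettlebell Blast → 0
3:20pm start Stretch 45 → 1
4:25pm start Core Basics → 2
4:30pm end Stretch 45 → 1
5:45pm end Core Basics → 0
Peak is 3, at 11:25am (Cardio 60, Cardio Fusion, Rowing Circuit).

3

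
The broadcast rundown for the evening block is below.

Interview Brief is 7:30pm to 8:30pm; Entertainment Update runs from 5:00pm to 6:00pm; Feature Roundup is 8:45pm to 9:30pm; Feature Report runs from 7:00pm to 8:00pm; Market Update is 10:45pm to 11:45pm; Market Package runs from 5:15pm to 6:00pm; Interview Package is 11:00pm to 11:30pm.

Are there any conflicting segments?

Two intervals overlap when each starts before the other ends.
Sorted by start: Entertainment Update, Market Package, Feature Report, Interview Brief, Feature Roundup, Market Update, Interview Package.
Market Package starts before Entertainment Update ends → Entertainment Update and Market Package overlap.
That's a conflict, so the schedule is not conflict-free.

Yes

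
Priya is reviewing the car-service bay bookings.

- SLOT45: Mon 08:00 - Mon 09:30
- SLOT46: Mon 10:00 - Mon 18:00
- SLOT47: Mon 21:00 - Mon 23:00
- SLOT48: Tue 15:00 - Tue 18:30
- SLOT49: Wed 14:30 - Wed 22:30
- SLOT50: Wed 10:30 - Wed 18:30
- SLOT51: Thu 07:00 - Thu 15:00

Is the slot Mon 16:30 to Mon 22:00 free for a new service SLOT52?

SLOT45: ends Mon 09:30 at or before SLOT52 starts Mon 16:30 → clear.
SLOT46: starts Mon 10:00 before SLOT52 ends Mon 22:00, and ends Mon 18:00 after SLOT52 starts Mon 16:30 → overlap.
SLOT47: starts Mon 21:00 before SLOT52 ends Mon 22:00, and ends Mon 23:00 after SLOT52 starts Mon 16:30 → overlap.
SLOT48: starts Tue 15:00 at or after SLOT52 ends Mon 22:00 → clear.
SLOT50: starts Wed 10:30 at or after SLOT52 ends Mon 22:00 → clear.
SLOT49: starts Wed 14:30 at or after SLOT52 ends Mon 22:00 → clear.
SLOT51: starts Thu 07:00 at or after SLOT52 ends Mon 22:00 → clear.
SLOT52 overlaps SLOT46, SLOT47.

No — it overlaps SLOT46, SLOT47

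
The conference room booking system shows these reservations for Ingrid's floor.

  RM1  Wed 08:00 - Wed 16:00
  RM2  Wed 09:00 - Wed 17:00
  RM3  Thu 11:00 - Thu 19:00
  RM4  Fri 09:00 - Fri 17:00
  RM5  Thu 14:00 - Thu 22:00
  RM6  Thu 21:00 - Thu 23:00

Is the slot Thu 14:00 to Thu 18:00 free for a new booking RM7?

No — it overlaps RM3, RM5

RM1: ends Wed 16:00 at or before RM7 starts Thu 14:00 → clear.
RM2: ends Wed 17:00 at or before RM7 starts Thu 14:00 → clear.
RM3: starts Thu 11:00 before RM7 ends Thu 18:00, and ends Thu 19:00 after RM7 starts Thu 14:00 → overlap.
RM5: starts Thu 14:00 before RM7 ends Thu 18:00, and ends Thu 22:00 after RM7 starts Thu 14:00 → overlap.
RM6: starts Thu 21:00 at or after RM7 ends Thu 18:00 → clear.
RM4: starts Fri 09:00 at or after RM7 ends Thu 18:00 → clear.
RM7 overlaps RM3, RM5.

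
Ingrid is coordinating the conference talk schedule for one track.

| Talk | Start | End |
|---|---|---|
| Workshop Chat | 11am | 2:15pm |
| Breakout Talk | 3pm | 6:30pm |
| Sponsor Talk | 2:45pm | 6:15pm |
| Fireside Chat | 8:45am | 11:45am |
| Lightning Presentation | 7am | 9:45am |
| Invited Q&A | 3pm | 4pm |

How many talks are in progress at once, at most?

3

Sort all start/end points and keep a running count:
7am start Lightning Presentation → 1
8:45am start Fireside Chat → 2
9:45am end Lightning Presentation → 1
11am start Workshop Chat → 2
11:45am end Fireside Chat → 1
2:15pm end Workshop Chat → 0
2:45pm start Sponsor Talk → 1
3pm start Breakout Talk → 2
3pm start Invited Q&A → 3
4pm end Invited Q&A → 2
6:15pm end Sponsor Talk → 1
6:30pm end Breakout Talk → 0
Peak is 3, at 3pm (Breakout Talk, Invited Q&A, Sponsor Talk).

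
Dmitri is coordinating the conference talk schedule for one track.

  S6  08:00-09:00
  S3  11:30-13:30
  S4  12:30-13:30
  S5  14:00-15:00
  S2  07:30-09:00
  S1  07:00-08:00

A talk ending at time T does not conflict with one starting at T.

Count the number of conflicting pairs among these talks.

3

Sorted by start: S1, S2, S6, S3, S4, S5.
S2 starts before S1 ends → S1 and S2 overlap.
S6 starts exactly when S1 ends (back-to-back, no overlap) — done with S1.
S6 starts before S2 ends → S2 and S6 overlap.
S3 starts after S2 ends — done with S2.
S3 starts after S6 ends — done with S6.
S4 starts before S3 ends → S3 and S4 overlap.
S5 starts after S3 ends.
S5 starts after S4 ends.
Overlapping pairs: S1 & S2, S2 & S6, S3 & S4 — 3 in total.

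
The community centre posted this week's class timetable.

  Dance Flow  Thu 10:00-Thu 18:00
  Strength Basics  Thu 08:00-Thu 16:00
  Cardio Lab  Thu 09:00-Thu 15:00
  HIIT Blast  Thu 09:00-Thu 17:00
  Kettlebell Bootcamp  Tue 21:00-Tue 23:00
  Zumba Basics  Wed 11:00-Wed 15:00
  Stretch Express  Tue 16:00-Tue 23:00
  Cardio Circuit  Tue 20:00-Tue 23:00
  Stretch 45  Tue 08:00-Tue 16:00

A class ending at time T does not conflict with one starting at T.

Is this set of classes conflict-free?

No

Two intervals overlap when each starts before the other ends.
Sorted by start: Stretch 45, Stretch Express, Cardio Circuit, Kettlebell Bootcamp, Zumba Basics, Strength Basics, Cardio Lab, HIIT Blast, Dance Flow.
Stretch Express starts exactly when Stretch 45 ends (back-to-back, no overlap); Stretch 45 is clear from here.
Cardio Circuit starts before Stretch Express ends → Stretch Express and Cardio Circuit overlap.
That's a conflict, so the schedule is not conflict-free.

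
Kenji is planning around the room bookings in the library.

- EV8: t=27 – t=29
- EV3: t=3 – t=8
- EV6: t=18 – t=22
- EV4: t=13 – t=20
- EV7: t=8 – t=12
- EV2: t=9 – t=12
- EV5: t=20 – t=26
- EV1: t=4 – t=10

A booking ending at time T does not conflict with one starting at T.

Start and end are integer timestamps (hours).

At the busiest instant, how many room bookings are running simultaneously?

Sweep the timeline, counting +1 at each start and −1 at each end (ends before starts at a tie):
t=3 start EV3 → 1
t=4 start EV1 → 2
t=8 end EV3 → 1
t=8 start EV7 → 2
t=9 start EV2 → 3
t=10 end EV1 → 2
t=12 end EV2 → 1
t=12 end EV7 → 0
t=13 start EV4 → 1
t=18 start EV6 → 2
t=20 end EV4 → 1
t=20 start EV5 → 2
t=22 end EV6 → 1
t=26 end EV5 → 0
t=27 start EV8 → 1
t=29 end EV8 → 0
Peak is 3, at t=9 (EV1, EV2, EV7).

3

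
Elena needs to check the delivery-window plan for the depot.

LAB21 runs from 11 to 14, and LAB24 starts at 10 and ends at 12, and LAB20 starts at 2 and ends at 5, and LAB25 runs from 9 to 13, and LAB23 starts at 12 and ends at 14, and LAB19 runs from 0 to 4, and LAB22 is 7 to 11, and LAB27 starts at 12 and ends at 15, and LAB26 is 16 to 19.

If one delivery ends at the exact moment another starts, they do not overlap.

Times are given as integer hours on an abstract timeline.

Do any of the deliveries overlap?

Sorted by start: LAB19, LAB20, LAB22, LAB25, LAB24, LAB21, LAB23, LAB27, LAB26.
LAB20 starts before LAB19 ends → LAB19 and LAB20 overlap.
That's a conflict, so the schedule is not conflict-free.

Yes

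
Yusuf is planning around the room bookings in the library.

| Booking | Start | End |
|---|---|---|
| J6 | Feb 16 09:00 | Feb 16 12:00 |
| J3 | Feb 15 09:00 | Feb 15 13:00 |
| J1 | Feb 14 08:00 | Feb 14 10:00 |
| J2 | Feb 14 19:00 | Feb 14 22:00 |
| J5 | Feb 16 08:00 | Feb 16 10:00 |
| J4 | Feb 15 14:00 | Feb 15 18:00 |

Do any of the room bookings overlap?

Sorted by start: J1, J2, J3, J4, J5, J6.
J2 starts after J1 ends — done with J1.
J3 starts after J2 ends — done with J2.
J4 starts after J3 ends — done with J3.
J5 starts after J4 ends — done with J4.
J6 starts before J5 ends → J5 and J6 overlap.
That's a conflict, so the schedule is not conflict-free.

Yes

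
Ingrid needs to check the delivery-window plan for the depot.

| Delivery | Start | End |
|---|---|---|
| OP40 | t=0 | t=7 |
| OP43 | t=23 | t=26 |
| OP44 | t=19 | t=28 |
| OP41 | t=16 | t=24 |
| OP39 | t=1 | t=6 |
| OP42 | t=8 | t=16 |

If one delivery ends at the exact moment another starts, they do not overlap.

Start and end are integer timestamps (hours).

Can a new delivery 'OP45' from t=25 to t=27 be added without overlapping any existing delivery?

No — it overlaps OP43, OP44

OP40: ends t=7 at or before OP45 starts t=25 → clear.
OP39: ends t=6 at or before OP45 starts t=25 → clear.
OP42: ends t=16 at or before OP45 starts t=25 → clear.
OP41: ends t=24 at or before OP45 starts t=25 → clear.
OP44: starts t=19 before OP45 ends t=27, and ends t=28 after OP45 starts t=25 → overlap.
OP43: starts t=23 before OP45 ends t=27, and ends t=26 after OP45 starts t=25 → overlap.
OP45 overlaps OP43, OP44.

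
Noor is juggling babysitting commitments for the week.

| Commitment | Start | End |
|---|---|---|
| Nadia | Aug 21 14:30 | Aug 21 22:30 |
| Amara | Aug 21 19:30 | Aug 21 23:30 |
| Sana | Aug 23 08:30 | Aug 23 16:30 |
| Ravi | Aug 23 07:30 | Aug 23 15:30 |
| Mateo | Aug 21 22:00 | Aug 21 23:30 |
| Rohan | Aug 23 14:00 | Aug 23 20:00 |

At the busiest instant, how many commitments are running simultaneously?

3

Sort all start/end points and keep a running count:
Aug 21 14:30 start Nadia → 1
Aug 21 19:30 start Amara → 2
Aug 21 22:00 start Mateo → 3
Aug 21 22:30 end Nadia → 2
Aug 21 23:30 end Amara → 1
Aug 21 23:30 end Mateo → 0
Aug 23 07:30 start Ravi → 1
Aug 23 08:30 start Sana → 2
Aug 23 14:00 start Rohan → 3
Aug 23 15:30 end Ravi → 2
Aug 23 16:30 end Sana → 1
Aug 23 20:00 end Rohan → 0
Peak is 3, at Aug 21 22:00 (Amara, Mateo, Nadia).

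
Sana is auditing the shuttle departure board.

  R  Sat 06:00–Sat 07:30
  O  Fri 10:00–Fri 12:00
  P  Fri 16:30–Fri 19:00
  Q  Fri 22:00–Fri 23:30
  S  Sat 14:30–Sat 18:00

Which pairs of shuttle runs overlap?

Check each pair: they overlap iff neither finishes before the other starts.
Sorted by start: O, P, Q, R, S.
P starts after O ends; O is clear from here.
Q starts after P ends; P is clear from here.
R starts after Q ends; Q is clear from here.
S starts after R ends.

no conflicts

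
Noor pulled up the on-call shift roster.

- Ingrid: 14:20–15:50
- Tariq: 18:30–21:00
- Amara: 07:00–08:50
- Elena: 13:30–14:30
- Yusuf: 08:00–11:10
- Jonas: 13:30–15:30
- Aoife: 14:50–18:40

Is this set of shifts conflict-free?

No

Two intervals overlap when each starts before the other ends.
Sorted by start: Amara, Yusuf, Jonas, Elena, Ingrid, Aoife, Tariq.
Yusuf starts before Amara ends → Amara and Yusuf overlap.
That's a conflict, so the schedule is not conflict-free.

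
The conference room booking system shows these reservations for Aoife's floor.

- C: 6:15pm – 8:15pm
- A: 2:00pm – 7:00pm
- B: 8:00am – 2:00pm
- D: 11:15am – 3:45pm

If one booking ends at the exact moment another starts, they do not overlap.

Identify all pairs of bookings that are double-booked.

A & C, A & D, B & D

Sorted by start: B, D, A, C.
D starts before B ends → B and D overlap.
A starts exactly when B ends (back-to-back, no overlap), so nothing later overlaps B either.
A starts before D ends → D and A overlap.
C starts after D ends.
C starts before A ends → A and C overlap.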